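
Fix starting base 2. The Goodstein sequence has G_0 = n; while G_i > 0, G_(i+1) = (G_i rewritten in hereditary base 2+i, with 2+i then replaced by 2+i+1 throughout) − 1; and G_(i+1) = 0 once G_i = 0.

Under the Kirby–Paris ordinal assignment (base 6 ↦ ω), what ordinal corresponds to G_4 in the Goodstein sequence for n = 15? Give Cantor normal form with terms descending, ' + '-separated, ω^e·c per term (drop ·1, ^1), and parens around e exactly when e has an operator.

G_0=15  [base 2] 2^(2 + 1) + 2^2 + 2 + 1  →[2↦3]→  3^(3 + 1) + 3^3 + 3 + 1 = 112  −1 ⇒ G_1=111
G_1=111  [base 3] 3^(3 + 1) + 3^3 + 3  →[3↦4]→  4^(4 + 1) + 4^4 + 4 = 1284  −1 ⇒ G_2=1283
G_2=1283  [base 4] 4^(4 + 1) + 4^4 + 3  →[4↦5]→  5^(5 + 1) + 5^5 + 3 = 18753  −1 ⇒ G_3=18752
G_3=18752  [base 5] 5^(5 + 1) + 5^5 + 2  →[5↦6]→  6^(6 + 1) + 6^6 + 2 = 326594  −1 ⇒ G_4=326593
G_4=326593  [base 6] 6^(6 + 1) + 6^6 + 1  →[6↦7]→  7^(7 + 1) + 7^7 + 1 = 6588345  −1 ⇒ G_5=6588344

ω^(ω + 1) + ω^ω + 1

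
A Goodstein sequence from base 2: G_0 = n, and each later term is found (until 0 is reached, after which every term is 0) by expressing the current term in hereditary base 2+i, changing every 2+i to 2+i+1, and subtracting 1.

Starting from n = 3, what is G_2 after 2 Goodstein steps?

3

G_0=3  [base 2] 2 + 1  →[2↦3]→  3 + 1 = 4  −1 ⇒ G_1=3
G_1=3  [base 3] 3  →[3↦4]→  4 = 4  −1 ⇒ G_2=3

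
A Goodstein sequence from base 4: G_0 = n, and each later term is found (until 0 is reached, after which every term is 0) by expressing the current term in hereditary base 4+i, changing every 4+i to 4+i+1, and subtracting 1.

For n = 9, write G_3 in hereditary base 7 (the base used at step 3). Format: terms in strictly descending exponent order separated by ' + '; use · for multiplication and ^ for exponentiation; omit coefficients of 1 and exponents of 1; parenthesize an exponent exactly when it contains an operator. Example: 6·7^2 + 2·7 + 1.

7 + 4

G_0 = 9. HB_4(9) = 2·4 + 1. Bump = 11. G_1 = 10.
G_1 = 10. HB_5(10) = 2·5. Bump = 12. G_2 = 11.
G_2 = 11. HB_6(11) = 6 + 5. Bump = 12. G_3 = 11.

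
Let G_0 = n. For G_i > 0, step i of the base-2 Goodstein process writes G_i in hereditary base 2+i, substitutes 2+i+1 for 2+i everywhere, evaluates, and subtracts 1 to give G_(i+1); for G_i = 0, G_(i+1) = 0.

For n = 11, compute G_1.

84

i=0: 11 = 2^(2 + 1) + 2 + 1 (b=2); 2→3: 3^(3 + 1) + 3 + 1 = 85; 85−1 = 84
i=1: 84 = 3^(3 + 1) + 3 (b=3); 3→4: 4^(4 + 1) + 4 = 1028; 1028−1 = 1027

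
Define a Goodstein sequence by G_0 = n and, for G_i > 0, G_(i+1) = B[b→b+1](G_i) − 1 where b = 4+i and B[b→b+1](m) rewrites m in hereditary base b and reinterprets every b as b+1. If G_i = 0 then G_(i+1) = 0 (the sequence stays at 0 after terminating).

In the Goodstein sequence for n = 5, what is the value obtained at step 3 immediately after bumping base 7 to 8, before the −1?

base 4: 5 = 4 + 1; at 5: 5 + 1 = 6; next = 5
base 5: 5 = 5; at 6: 6 = 6; next = 5
base 6: 5 = 5; at 7: 5 = 5; next = 4
base 7: 4 = 4; at 8: 4 = 4; next = 3

4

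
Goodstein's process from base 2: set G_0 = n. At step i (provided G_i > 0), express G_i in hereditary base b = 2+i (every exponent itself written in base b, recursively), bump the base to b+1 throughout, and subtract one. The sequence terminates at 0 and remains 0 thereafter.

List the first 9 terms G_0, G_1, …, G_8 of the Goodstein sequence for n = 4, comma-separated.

step 0: 4 = 2^2; sub 3 for 2: 3^3; = 27; G_1 = 27−1 = 26
step 1: 26 = 2·3^2 + 2·3 + 2; sub 4 for 3: 2·4^2 + 2·4 + 2; = 42; G_2 = 42−1 = 41
step 2: 41 = 2·4^2 + 2·4 + 1; sub 5 for 4: 2·5^2 + 2·5 + 1; = 61; G_3 = 61−1 = 60
step 3: 60 = 2·5^2 + 2·5; sub 6 for 5: 2·6^2 + 2·6; = 84; G_4 = 84−1 = 83
step 4: 83 = 2·6^2 + 6 + 5; sub 7 for 6: 2·7^2 + 7 + 5; = 110; G_5 = 110−1 = 109
step 5: 109 = 2·7^2 + 7 + 4; sub 8 for 7: 2·8^2 + 8 + 4; = 140; G_6 = 140−1 = 139
step 6: 139 = 2·8^2 + 8 + 3; sub 9 for 8: 2·9^2 + 9 + 3; = 174; G_7 = 174−1 = 173
step 7: 173 = 2·9^2 + 9 + 2; sub 10 for 9: 2·10^2 + 10 + 2; = 212; G_8 = 212−1 = 211

4, 26, 41, 60, 83, 109, 139, 173, 211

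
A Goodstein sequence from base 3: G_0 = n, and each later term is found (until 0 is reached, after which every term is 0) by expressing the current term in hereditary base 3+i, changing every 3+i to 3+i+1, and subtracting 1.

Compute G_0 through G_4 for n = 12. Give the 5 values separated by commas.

12, 19, 27, 37, 49

i=0: 12 = 3^2 + 3 (b=3); 3→4: 4^2 + 4 = 20; 20−1 = 19
i=1: 19 = 4^2 + 3 (b=4); 4→5: 5^2 + 3 = 28; 28−1 = 27
i=2: 27 = 5^2 + 2 (b=5); 5→6: 6^2 + 2 = 38; 38−1 = 37
i=3: 37 = 6^2 + 1 (b=6); 6→7: 7^2 + 1 = 50; 50−1 = 49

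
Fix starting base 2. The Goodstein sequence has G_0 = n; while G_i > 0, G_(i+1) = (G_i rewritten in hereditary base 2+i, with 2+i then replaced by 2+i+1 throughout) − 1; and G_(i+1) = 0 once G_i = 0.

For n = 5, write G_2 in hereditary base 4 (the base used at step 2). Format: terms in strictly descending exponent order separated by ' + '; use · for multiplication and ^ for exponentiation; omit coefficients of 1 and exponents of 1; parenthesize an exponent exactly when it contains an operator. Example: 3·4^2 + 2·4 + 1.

i=0: 5 = 2^2 + 1 (b=2); 2→3: 3^3 + 1 = 28; 28−1 = 27
i=1: 27 = 3^3 (b=3); 3→4: 4^4 = 256; 256−1 = 255
i=2: 255 = 3·4^3 + 3·4^2 + 3·4 + 3 (b=4); 4→5: 3·5^3 + 3·5^2 + 3·5 + 3 = 468; 468−1 = 467

3·4^3 + 3·4^2 + 3·4 + 3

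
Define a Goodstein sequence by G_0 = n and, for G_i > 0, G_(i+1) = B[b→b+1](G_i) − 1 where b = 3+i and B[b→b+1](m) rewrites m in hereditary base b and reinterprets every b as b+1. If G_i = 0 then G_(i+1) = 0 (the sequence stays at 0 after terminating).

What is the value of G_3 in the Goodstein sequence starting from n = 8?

base 3: 8 = 2·3 + 2; at 4: 2·4 + 2 = 10; next = 9
base 4: 9 = 2·4 + 1; at 5: 2·5 + 1 = 11; next = 10
base 5: 10 = 2·5; at 6: 2·6 = 12; next = 11
base 6: 11 = 6 + 5; at 7: 7 + 5 = 12; next = 11

11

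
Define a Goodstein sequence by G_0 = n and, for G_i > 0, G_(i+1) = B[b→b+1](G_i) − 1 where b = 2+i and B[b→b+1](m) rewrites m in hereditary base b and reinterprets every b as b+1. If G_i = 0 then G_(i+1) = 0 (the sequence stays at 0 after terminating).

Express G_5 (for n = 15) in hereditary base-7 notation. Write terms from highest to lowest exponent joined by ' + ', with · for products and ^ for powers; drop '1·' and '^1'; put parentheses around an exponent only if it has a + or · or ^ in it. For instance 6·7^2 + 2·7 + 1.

7^(7 + 1) + 7^7

i=0: 15 = 2^(2 + 1) + 2^2 + 2 + 1 (b=2); 2→3: 3^(3 + 1) + 3^3 + 3 + 1 = 112; 112−1 = 111
i=1: 111 = 3^(3 + 1) + 3^3 + 3 (b=3); 3→4: 4^(4 + 1) + 4^4 + 4 = 1284; 1284−1 = 1283
i=2: 1283 = 4^(4 + 1) + 4^4 + 3 (b=4); 4→5: 5^(5 + 1) + 5^5 + 3 = 18753; 18753−1 = 18752
i=3: 18752 = 5^(5 + 1) + 5^5 + 2 (b=5); 5→6: 6^(6 + 1) + 6^6 + 2 = 326594; 326594−1 = 326593
i=4: 326593 = 6^(6 + 1) + 6^6 + 1 (b=6); 6→7: 7^(7 + 1) + 7^7 + 1 = 6588345; 6588345−1 = 6588344
i=5: 6588344 = 7^(7 + 1) + 7^7 (b=7); 7→8: 8^(8 + 1) + 8^8 = 150994944; 150994944−1 = 150994943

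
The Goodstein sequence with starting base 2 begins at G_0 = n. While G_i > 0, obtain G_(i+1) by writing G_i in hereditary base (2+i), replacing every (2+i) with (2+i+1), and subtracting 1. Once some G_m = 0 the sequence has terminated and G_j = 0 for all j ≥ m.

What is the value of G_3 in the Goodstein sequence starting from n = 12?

15685

[0] 12 ≡ 2^(2 + 1) + 2^2 (base 2). Lift 3: 108. −1: 107.
[1] 107 ≡ 3^(3 + 1) + 2·3^2 + 2·3 + 2 (base 3). Lift 4: 1066. −1: 1065.
[2] 1065 ≡ 4^(4 + 1) + 2·4^2 + 2·4 + 1 (base 4). Lift 5: 15686. −1: 15685.
[3] 15685 ≡ 5^(5 + 1) + 2·5^2 + 2·5 (base 5). Lift 6: 280020. −1: 280019.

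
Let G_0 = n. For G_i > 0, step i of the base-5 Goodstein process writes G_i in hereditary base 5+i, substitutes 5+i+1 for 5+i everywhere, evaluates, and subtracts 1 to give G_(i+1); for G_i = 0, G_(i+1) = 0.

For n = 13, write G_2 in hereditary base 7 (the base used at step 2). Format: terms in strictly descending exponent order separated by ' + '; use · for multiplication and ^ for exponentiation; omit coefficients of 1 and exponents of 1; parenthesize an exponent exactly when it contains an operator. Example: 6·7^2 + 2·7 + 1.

2·7 + 1

13 —HB5→ 2·5 + 3 —bump→ 2·6 + 3 = 15 —(−1)→ 14
14 —HB6→ 2·6 + 2 —bump→ 2·7 + 2 = 16 —(−1)→ 15
15 —HB7→ 2·7 + 1 —bump→ 2·8 + 1 = 17 —(−1)→ 16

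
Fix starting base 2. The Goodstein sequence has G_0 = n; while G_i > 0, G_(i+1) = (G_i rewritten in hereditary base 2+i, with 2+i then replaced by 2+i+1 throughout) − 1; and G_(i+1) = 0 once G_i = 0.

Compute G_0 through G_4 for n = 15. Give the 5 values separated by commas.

15, 111, 1283, 18752, 326593

G_0 = 15. HB_2(15) = 2^(2 + 1) + 2^2 + 2 + 1. Bump = 112. G_1 = 111.
G_1 = 111. HB_3(111) = 3^(3 + 1) + 3^3 + 3. Bump = 1284. G_2 = 1283.
G_2 = 1283. HB_4(1283) = 4^(4 + 1) + 4^4 + 3. Bump = 18753. G_3 = 18752.
G_3 = 18752. HB_5(18752) = 5^(5 + 1) + 5^5 + 2. Bump = 326594. G_4 = 326593.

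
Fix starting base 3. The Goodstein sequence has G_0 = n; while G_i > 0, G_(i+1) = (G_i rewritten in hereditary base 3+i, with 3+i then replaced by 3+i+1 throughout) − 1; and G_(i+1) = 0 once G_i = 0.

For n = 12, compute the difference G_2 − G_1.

12 —HB3→ 3^2 + 3 —bump→ 4^2 + 4 = 20 —(−1)→ 19
19 —HB4→ 4^2 + 3 —bump→ 5^2 + 3 = 28 —(−1)→ 27

8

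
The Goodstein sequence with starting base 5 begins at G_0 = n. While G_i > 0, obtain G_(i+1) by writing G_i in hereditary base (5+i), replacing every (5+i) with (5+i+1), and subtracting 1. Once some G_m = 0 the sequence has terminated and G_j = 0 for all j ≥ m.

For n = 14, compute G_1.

(0) 14|_5 = 2·5 + 4 ↦ 2·6 + 4|_6 = 16 ⇒ 15
(1) 15|_6 = 2·6 + 3 ↦ 2·7 + 3|_7 = 17 ⇒ 16

15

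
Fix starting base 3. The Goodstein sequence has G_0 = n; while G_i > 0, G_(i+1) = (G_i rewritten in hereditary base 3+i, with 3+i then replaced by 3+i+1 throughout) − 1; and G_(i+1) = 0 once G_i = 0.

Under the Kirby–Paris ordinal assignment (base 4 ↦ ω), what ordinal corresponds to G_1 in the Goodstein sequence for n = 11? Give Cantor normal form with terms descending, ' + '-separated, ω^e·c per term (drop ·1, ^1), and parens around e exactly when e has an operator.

ω^2 + 1

G_0 = 11. HB_3(11) = 3^2 + 2. Bump = 18. G_1 = 17.
G_1 = 17. HB_4(17) = 4^2 + 1. Bump = 26. G_2 = 25.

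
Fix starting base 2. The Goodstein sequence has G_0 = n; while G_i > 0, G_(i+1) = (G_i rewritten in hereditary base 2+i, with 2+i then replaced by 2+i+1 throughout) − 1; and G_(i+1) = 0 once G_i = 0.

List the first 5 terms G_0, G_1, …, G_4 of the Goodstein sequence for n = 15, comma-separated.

base 2: 15 = 2^(2 + 1) + 2^2 + 2 + 1; at 3: 3^(3 + 1) + 3^3 + 3 + 1 = 112; next = 111
base 3: 111 = 3^(3 + 1) + 3^3 + 3; at 4: 4^(4 + 1) + 4^4 + 4 = 1284; next = 1283
base 4: 1283 = 4^(4 + 1) + 4^4 + 3; at 5: 5^(5 + 1) + 5^5 + 3 = 18753; next = 18752
base 5: 18752 = 5^(5 + 1) + 5^5 + 2; at 6: 6^(6 + 1) + 6^6 + 2 = 326594; next = 326593

15, 111, 1283, 18752, 326593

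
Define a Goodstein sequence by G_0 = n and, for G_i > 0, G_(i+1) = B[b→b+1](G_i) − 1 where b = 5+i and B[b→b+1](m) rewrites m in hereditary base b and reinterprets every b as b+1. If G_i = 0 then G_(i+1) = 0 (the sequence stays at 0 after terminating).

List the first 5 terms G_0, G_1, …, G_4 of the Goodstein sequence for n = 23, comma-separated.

23, 26, 29, 32, 35

step 0: 23 = 4·5 + 3; sub 6 for 5: 4·6 + 3; = 27; G_1 = 27−1 = 26
step 1: 26 = 4·6 + 2; sub 7 for 6: 4·7 + 2; = 30; G_2 = 30−1 = 29
step 2: 29 = 4·7 + 1; sub 8 for 7: 4·8 + 1; = 33; G_3 = 33−1 = 32
step 3: 32 = 4·8; sub 9 for 8: 4·9; = 36; G_4 = 36−1 = 35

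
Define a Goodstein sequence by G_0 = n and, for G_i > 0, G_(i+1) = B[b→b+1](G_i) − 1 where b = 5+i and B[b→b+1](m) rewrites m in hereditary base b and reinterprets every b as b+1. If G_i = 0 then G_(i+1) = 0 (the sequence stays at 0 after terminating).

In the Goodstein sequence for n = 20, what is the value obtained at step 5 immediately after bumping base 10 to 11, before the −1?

[0] 20 ≡ 4·5 (base 5). Lift 6: 24. −1: 23.
[1] 23 ≡ 3·6 + 5 (base 6). Lift 7: 26. −1: 25.
[2] 25 ≡ 3·7 + 4 (base 7). Lift 8: 28. −1: 27.
[3] 27 ≡ 3·8 + 3 (base 8). Lift 9: 30. −1: 29.
[4] 29 ≡ 3·9 + 2 (base 9). Lift 10: 32. −1: 31.
[5] 31 ≡ 3·10 + 1 (base 10). Lift 11: 34. −1: 33.

34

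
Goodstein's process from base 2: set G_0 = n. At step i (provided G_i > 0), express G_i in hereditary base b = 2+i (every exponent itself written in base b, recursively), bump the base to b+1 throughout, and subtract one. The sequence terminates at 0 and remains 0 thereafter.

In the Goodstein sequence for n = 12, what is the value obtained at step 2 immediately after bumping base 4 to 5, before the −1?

15686

step 0: 12 = 2^(2 + 1) + 2^2; sub 3 for 2: 3^(3 + 1) + 3^3; = 108; G_1 = 108−1 = 107
step 1: 107 = 3^(3 + 1) + 2·3^2 + 2·3 + 2; sub 4 for 3: 4^(4 + 1) + 2·4^2 + 2·4 + 2; = 1066; G_2 = 1066−1 = 1065
step 2: 1065 = 4^(4 + 1) + 2·4^2 + 2·4 + 1; sub 5 for 4: 5^(5 + 1) + 2·5^2 + 2·5 + 1; = 15686; G_3 = 15686−1 = 15685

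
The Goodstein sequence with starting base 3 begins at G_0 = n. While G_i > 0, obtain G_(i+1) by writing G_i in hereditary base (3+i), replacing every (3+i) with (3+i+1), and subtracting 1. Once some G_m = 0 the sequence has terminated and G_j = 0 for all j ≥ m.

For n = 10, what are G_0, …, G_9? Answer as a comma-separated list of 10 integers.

10, 16, 24, 27, 30, 33, 36, 39, 41, 43

base 3: 10 = 3^2 + 1; at 4: 4^2 + 1 = 17; next = 16
base 4: 16 = 4^2; at 5: 5^2 = 25; next = 24
base 5: 24 = 4·5 + 4; at 6: 4·6 + 4 = 28; next = 27
base 6: 27 = 4·6 + 3; at 7: 4·7 + 3 = 31; next = 30
base 7: 30 = 4·7 + 2; at 8: 4·8 + 2 = 34; next = 33
base 8: 33 = 4·8 + 1; at 9: 4·9 + 1 = 37; next = 36
base 9: 36 = 4·9; at 10: 4·10 = 40; next = 39
base 10: 39 = 3·10 + 9; at 11: 3·11 + 9 = 42; next = 41
base 11: 41 = 3·11 + 8; at 12: 3·12 + 8 = 44; next = 43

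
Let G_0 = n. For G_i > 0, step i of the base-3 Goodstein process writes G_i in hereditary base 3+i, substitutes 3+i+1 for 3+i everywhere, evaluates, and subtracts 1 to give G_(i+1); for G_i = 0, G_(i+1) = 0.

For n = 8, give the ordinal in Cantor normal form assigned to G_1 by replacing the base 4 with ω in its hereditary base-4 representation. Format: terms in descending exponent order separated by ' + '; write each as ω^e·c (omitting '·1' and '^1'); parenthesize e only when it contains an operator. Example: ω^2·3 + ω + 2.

G_0 = 8. HB_3(8) = 2·3 + 2. Bump = 10. G_1 = 9.
G_1 = 9. HB_4(9) = 2·4 + 1. Bump = 11. G_2 = 10.

ω·2 + 1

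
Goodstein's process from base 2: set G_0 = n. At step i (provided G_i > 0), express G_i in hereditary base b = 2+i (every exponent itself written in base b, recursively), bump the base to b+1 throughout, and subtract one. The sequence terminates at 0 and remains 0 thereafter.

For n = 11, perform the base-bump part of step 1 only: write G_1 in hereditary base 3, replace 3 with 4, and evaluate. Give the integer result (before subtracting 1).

G_0 = 11. HB_2(11) = 2^(2 + 1) + 2 + 1. Bump = 85. G_1 = 84.
G_1 = 84. HB_3(84) = 3^(3 + 1) + 3. Bump = 1028. G_2 = 1027.

1028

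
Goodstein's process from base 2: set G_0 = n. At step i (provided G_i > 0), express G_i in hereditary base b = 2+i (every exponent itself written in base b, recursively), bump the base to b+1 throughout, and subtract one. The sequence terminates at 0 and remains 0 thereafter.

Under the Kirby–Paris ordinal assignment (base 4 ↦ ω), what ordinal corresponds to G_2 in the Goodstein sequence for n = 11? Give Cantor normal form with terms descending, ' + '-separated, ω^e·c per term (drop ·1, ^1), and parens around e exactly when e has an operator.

ω^(ω + 1) + 3

[0] 11 ≡ 2^(2 + 1) + 2 + 1 (base 2). Lift 3: 85. −1: 84.
[1] 84 ≡ 3^(3 + 1) + 3 (base 3). Lift 4: 1028. −1: 1027.
[2] 1027 ≡ 4^(4 + 1) + 3 (base 4). Lift 5: 15628. −1: 15627.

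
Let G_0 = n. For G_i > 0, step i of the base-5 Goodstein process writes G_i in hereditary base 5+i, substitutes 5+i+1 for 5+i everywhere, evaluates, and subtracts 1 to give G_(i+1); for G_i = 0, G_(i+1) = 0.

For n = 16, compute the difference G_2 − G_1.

i=0: 16 = 3·5 + 1 (b=5); 5→6: 3·6 + 1 = 19; 19−1 = 18
i=1: 18 = 3·6 (b=6); 6→7: 3·7 = 21; 21−1 = 20

2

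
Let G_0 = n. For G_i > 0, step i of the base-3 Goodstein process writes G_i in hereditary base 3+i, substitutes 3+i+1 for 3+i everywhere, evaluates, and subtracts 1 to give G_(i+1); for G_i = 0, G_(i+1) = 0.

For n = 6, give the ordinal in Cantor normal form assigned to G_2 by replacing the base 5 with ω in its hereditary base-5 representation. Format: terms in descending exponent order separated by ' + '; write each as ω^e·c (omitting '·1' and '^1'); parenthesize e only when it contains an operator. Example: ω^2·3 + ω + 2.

G_0 = 6. HB_3(6) = 2·3. Bump = 8. G_1 = 7.
G_1 = 7. HB_4(7) = 4 + 3. Bump = 8. G_2 = 7.
G_2 = 7. HB_5(7) = 5 + 2. Bump = 8. G_3 = 7.

ω + 2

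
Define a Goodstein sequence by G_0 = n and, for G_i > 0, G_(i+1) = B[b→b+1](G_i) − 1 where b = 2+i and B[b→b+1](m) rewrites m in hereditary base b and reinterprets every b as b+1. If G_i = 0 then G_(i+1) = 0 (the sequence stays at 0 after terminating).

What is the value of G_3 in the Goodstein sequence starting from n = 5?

base 2: 5 = 2^2 + 1; at 3: 3^3 + 1 = 28; next = 27
base 3: 27 = 3^3; at 4: 4^4 = 256; next = 255
base 4: 255 = 3·4^3 + 3·4^2 + 3·4 + 3; at 5: 3·5^3 + 3·5^2 + 3·5 + 3 = 468; next = 467
base 5: 467 = 3·5^3 + 3·5^2 + 3·5 + 2; at 6: 3·6^3 + 3·6^2 + 3·6 + 2 = 776; next = 775

467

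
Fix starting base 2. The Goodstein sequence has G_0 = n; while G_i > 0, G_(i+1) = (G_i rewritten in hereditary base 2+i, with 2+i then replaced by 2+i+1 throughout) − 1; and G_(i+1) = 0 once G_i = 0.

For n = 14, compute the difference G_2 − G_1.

G_0 = 14. HB_2(14) = 2^(2 + 1) + 2^2 + 2. Bump = 111. G_1 = 110.
G_1 = 110. HB_3(110) = 3^(3 + 1) + 3^3 + 2. Bump = 1282. G_2 = 1281.

1171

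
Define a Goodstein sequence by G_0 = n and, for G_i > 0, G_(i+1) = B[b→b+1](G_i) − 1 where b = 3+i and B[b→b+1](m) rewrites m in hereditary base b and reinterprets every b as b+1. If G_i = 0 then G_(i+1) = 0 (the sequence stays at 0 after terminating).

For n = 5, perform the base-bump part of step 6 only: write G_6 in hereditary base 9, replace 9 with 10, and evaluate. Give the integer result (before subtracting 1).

2

G_0=5  [base 3] 3 + 2  →[3↦4]→  4 + 2 = 6  −1 ⇒ G_1=5
G_1=5  [base 4] 4 + 1  →[4↦5]→  5 + 1 = 6  −1 ⇒ G_2=5
G_2=5  [base 5] 5  →[5↦6]→  6 = 6  −1 ⇒ G_3=5
G_3=5  [base 6] 5  →[6↦7]→  5 = 5  −1 ⇒ G_4=4
G_4=4  [base 7] 4  →[7↦8]→  4 = 4  −1 ⇒ G_5=3
G_5=3  [base 8] 3  →[8↦9]→  3 = 3  −1 ⇒ G_6=2
G_6=2  [base 9] 2  →[9↦10]→  2 = 2  −1 ⇒ G_7=1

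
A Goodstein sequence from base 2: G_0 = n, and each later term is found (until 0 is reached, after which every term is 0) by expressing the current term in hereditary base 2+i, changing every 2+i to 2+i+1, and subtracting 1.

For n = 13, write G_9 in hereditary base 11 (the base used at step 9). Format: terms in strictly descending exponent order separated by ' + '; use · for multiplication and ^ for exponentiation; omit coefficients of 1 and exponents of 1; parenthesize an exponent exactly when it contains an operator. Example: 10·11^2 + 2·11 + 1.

11^(11 + 1) + 3·11^3 + 3·11^2 + 2·11 + 4

base 2: 13 = 2^(2 + 1) + 2^2 + 1; at 3: 3^(3 + 1) + 3^3 + 1 = 109; next = 108
base 3: 108 = 3^(3 + 1) + 3^3; at 4: 4^(4 + 1) + 4^4 = 1280; next = 1279
base 4: 1279 = 4^(4 + 1) + 3·4^3 + 3·4^2 + 3·4 + 3; at 5: 5^(5 + 1) + 3·5^3 + 3·5^2 + 3·5 + 3 = 16093; next = 16092
base 5: 16092 = 5^(5 + 1) + 3·5^3 + 3·5^2 + 3·5 + 2; at 6: 6^(6 + 1) + 3·6^3 + 3·6^2 + 3·6 + 2 = 280712; next = 280711
base 6: 280711 = 6^(6 + 1) + 3·6^3 + 3·6^2 + 3·6 + 1; at 7: 7^(7 + 1) + 3·7^3 + 3·7^2 + 3·7 + 1 = 5765999; next = 5765998
base 7: 5765998 = 7^(7 + 1) + 3·7^3 + 3·7^2 + 3·7; at 8: 8^(8 + 1) + 3·8^3 + 3·8^2 + 3·8 = 134219480; next = 134219479
base 8: 134219479 = 8^(8 + 1) + 3·8^3 + 3·8^2 + 2·8 + 7; at 9: 9^(9 + 1) + 3·9^3 + 3·9^2 + 2·9 + 7 = 3486786856; next = 3486786855
base 9: 3486786855 = 9^(9 + 1) + 3·9^3 + 3·9^2 + 2·9 + 6; at 10: 10^(10 + 1) + 3·10^3 + 3·10^2 + 2·10 + 6 = 100000003326; next = 100000003325
base 10: 100000003325 = 10^(10 + 1) + 3·10^3 + 3·10^2 + 2·10 + 5; at 11: 11^(11 + 1) + 3·11^3 + 3·11^2 + 2·11 + 5 = 3138428381104; next = 3138428381103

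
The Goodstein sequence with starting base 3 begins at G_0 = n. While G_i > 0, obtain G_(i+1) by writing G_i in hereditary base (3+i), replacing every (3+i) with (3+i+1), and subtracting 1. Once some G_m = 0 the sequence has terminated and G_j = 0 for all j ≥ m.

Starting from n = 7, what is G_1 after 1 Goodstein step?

8

G_0 = 7. HB_3(7) = 2·3 + 1. Bump = 9. G_1 = 8.
G_1 = 8. HB_4(8) = 2·4. Bump = 10. G_2 = 9.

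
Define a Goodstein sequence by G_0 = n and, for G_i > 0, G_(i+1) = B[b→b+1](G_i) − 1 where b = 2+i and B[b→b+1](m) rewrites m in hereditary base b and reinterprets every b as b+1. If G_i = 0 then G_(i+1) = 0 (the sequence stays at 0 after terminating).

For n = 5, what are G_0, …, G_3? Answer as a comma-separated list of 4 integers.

(0) 5|_2 = 2^2 + 1 ↦ 3^3 + 1|_3 = 28 ⇒ 27
(1) 27|_3 = 3^3 ↦ 4^4|_4 = 256 ⇒ 255
(2) 255|_4 = 3·4^3 + 3·4^2 + 3·4 + 3 ↦ 3·5^3 + 3·5^2 + 3·5 + 3|_5 = 468 ⇒ 467

5, 27, 255, 467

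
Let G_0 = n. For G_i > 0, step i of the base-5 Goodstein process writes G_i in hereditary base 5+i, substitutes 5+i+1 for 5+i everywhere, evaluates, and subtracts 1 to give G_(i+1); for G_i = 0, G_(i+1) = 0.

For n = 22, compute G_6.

base 5: 22 = 4·5 + 2; at 6: 4·6 + 2 = 26; next = 25
base 6: 25 = 4·6 + 1; at 7: 4·7 + 1 = 29; next = 28
base 7: 28 = 4·7; at 8: 4·8 = 32; next = 31
base 8: 31 = 3·8 + 7; at 9: 3·9 + 7 = 34; next = 33
base 9: 33 = 3·9 + 6; at 10: 3·10 + 6 = 36; next = 35
base 10: 35 = 3·10 + 5; at 11: 3·11 + 5 = 38; next = 37

37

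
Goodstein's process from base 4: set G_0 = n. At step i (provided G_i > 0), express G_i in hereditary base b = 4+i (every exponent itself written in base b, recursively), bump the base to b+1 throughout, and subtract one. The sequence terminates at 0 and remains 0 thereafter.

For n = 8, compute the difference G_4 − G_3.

G_0=8  [base 4] 2·4  →[4↦5]→  2·5 = 10  −1 ⇒ G_1=9
G_1=9  [base 5] 5 + 4  →[5↦6]→  6 + 4 = 10  −1 ⇒ G_2=9
G_2=9  [base 6] 6 + 3  →[6↦7]→  7 + 3 = 10  −1 ⇒ G_3=9
G_3=9  [base 7] 7 + 2  →[7↦8]→  8 + 2 = 10  −1 ⇒ G_4=9

0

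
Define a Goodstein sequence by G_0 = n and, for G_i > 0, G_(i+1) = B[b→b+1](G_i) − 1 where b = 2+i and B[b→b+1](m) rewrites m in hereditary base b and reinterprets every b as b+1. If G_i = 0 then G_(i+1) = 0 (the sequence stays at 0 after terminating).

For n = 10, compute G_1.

83

base 2: 10 = 2^(2 + 1) + 2; at 3: 3^(3 + 1) + 3 = 84; next = 83
base 3: 83 = 3^(3 + 1) + 2; at 4: 4^(4 + 1) + 2 = 1026; next = 1025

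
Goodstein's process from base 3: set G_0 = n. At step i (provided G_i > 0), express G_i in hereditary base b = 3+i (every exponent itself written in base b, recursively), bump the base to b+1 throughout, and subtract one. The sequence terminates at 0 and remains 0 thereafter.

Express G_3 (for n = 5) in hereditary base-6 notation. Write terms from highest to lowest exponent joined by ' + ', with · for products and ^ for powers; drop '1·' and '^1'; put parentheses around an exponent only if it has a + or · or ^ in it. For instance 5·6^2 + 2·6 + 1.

5

[0] 5 ≡ 3 + 2 (base 3). Lift 4: 6. −1: 5.
[1] 5 ≡ 4 + 1 (base 4). Lift 5: 6. −1: 5.
[2] 5 ≡ 5 (base 5). Lift 6: 6. −1: 5.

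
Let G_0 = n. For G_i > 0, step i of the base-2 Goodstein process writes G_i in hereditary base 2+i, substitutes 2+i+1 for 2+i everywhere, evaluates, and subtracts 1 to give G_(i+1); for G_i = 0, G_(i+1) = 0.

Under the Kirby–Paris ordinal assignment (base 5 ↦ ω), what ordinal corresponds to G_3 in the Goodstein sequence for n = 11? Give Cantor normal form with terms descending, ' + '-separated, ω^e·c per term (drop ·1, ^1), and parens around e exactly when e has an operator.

ω^(ω + 1) + 2

base 2: 11 = 2^(2 + 1) + 2 + 1; at 3: 3^(3 + 1) + 3 + 1 = 85; next = 84
base 3: 84 = 3^(3 + 1) + 3; at 4: 4^(4 + 1) + 4 = 1028; next = 1027
base 4: 1027 = 4^(4 + 1) + 3; at 5: 5^(5 + 1) + 3 = 15628; next = 15627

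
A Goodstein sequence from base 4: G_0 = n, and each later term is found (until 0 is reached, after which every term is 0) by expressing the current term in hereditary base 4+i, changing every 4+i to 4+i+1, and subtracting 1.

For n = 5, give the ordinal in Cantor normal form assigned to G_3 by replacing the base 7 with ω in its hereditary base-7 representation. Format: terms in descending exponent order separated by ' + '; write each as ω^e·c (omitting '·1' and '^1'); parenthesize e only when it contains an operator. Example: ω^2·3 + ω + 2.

(0) 5|_4 = 4 + 1 ↦ 5 + 1|_5 = 6 ⇒ 5
(1) 5|_5 = 5 ↦ 6|_6 = 6 ⇒ 5
(2) 5|_6 = 5 ↦ 5|_7 = 5 ⇒ 4
(3) 4|_7 = 4 ↦ 4|_8 = 4 ⇒ 3

4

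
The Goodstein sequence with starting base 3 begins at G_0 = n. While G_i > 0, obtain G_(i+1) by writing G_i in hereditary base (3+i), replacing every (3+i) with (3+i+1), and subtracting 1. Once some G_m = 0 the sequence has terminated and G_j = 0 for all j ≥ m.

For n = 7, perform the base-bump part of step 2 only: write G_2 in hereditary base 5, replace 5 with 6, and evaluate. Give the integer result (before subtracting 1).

i=0: 7 = 2·3 + 1 (b=3); 3→4: 2·4 + 1 = 9; 9−1 = 8
i=1: 8 = 2·4 (b=4); 4→5: 2·5 = 10; 10−1 = 9
i=2: 9 = 5 + 4 (b=5); 5→6: 6 + 4 = 10; 10−1 = 9

10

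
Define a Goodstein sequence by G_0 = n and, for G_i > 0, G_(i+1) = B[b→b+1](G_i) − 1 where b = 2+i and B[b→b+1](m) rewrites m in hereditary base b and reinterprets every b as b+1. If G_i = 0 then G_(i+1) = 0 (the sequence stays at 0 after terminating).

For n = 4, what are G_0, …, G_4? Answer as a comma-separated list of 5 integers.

base 2: 4 = 2^2; at 3: 3^3 = 27; next = 26
base 3: 26 = 2·3^2 + 2·3 + 2; at 4: 2·4^2 + 2·4 + 2 = 42; next = 41
base 4: 41 = 2·4^2 + 2·4 + 1; at 5: 2·5^2 + 2·5 + 1 = 61; next = 60
base 5: 60 = 2·5^2 + 2·5; at 6: 2·6^2 + 2·6 = 84; next = 83

4, 26, 41, 60, 83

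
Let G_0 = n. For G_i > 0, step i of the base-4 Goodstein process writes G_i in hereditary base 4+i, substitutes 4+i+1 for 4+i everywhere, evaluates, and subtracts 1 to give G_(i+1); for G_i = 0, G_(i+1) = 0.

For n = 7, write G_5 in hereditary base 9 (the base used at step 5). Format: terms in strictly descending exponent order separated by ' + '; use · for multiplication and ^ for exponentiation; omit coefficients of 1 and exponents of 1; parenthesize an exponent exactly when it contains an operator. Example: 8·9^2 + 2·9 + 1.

6

G_0=7  [base 4] 4 + 3  →[4↦5]→  5 + 3 = 8  −1 ⇒ G_1=7
G_1=7  [base 5] 5 + 2  →[5↦6]→  6 + 2 = 8  −1 ⇒ G_2=7
G_2=7  [base 6] 6 + 1  →[6↦7]→  7 + 1 = 8  −1 ⇒ G_3=7
G_3=7  [base 7] 7  →[7↦8]→  8 = 8  −1 ⇒ G_4=7
G_4=7  [base 8] 7  →[8↦9]→  7 = 7  −1 ⇒ G_5=6
G_5=6  [base 9] 6  →[9↦10]→  6 = 6  −1 ⇒ G_6=5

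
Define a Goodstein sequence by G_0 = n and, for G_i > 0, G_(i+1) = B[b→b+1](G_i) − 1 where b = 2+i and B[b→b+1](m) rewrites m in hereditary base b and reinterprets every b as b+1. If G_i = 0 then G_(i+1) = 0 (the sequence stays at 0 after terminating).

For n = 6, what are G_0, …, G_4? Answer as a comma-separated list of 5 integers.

i=0: 6 = 2^2 + 2 (b=2); 2→3: 3^3 + 3 = 30; 30−1 = 29
i=1: 29 = 3^3 + 2 (b=3); 3→4: 4^4 + 2 = 258; 258−1 = 257
i=2: 257 = 4^4 + 1 (b=4); 4→5: 5^5 + 1 = 3126; 3126−1 = 3125
i=3: 3125 = 5^5 (b=5); 5→6: 6^6 = 46656; 46656−1 = 46655

6, 29, 257, 3125, 46655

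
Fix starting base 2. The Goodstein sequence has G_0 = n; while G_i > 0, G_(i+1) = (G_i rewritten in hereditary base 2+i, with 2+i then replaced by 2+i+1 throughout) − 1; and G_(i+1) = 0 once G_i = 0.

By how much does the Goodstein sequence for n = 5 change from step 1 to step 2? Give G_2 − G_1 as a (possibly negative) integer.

i=0: 5 = 2^2 + 1 (b=2); 2→3: 3^3 + 1 = 28; 28−1 = 27
i=1: 27 = 3^3 (b=3); 3→4: 4^4 = 256; 256−1 = 255

228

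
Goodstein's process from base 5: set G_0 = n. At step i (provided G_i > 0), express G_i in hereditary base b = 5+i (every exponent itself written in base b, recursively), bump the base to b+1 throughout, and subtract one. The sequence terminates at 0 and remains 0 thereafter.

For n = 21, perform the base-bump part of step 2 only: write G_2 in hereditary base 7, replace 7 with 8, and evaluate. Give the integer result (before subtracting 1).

base 5: 21 = 4·5 + 1; at 6: 4·6 + 1 = 25; next = 24
base 6: 24 = 4·6; at 7: 4·7 = 28; next = 27
base 7: 27 = 3·7 + 6; at 8: 3·8 + 6 = 30; next = 29

30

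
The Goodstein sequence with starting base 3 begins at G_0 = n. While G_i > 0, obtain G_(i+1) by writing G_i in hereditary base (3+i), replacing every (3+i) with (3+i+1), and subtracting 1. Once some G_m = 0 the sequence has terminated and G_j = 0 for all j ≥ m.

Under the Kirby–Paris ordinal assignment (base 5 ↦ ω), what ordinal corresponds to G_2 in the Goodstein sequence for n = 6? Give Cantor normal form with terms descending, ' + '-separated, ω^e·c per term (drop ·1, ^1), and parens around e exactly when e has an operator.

ω + 2

G_0 = 6. HB_3(6) = 2·3. Bump = 8. G_1 = 7.
G_1 = 7. HB_4(7) = 4 + 3. Bump = 8. G_2 = 7.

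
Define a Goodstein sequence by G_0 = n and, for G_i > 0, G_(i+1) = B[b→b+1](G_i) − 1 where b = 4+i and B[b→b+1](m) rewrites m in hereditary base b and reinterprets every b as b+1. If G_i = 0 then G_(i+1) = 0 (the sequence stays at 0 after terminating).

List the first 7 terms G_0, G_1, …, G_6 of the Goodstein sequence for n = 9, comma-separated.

9, 10, 11, 11, 11, 11, 11

[0] 9 ≡ 2·4 + 1 (base 4). Lift 5: 11. −1: 10.
[1] 10 ≡ 2·5 (base 5). Lift 6: 12. −1: 11.
[2] 11 ≡ 6 + 5 (base 6). Lift 7: 12. −1: 11.
[3] 11 ≡ 7 + 4 (base 7). Lift 8: 12. −1: 11.
[4] 11 ≡ 8 + 3 (base 8). Lift 9: 12. −1: 11.
[5] 11 ≡ 9 + 2 (base 9). Lift 10: 12. −1: 11.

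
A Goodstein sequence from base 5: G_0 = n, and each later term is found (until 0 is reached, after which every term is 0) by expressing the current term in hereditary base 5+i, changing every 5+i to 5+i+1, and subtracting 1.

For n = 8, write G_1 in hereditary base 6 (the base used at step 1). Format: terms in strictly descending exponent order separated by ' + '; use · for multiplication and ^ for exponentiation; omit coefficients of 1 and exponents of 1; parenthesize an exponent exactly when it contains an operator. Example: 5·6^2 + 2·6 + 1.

base 5: 8 = 5 + 3; at 6: 6 + 3 = 9; next = 8
base 6: 8 = 6 + 2; at 7: 7 + 2 = 9; next = 8

6 + 2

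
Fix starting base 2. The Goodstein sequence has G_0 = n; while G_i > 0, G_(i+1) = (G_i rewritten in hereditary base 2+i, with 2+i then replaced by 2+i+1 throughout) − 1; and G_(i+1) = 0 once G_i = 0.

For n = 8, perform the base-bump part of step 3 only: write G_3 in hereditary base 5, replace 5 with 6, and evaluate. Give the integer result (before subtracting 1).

base 2: 8 = 2^(2 + 1); at 3: 3^(3 + 1) = 81; next = 80
base 3: 80 = 2·3^3 + 2·3^2 + 2·3 + 2; at 4: 2·4^4 + 2·4^2 + 2·4 + 2 = 554; next = 553
base 4: 553 = 2·4^4 + 2·4^2 + 2·4 + 1; at 5: 2·5^5 + 2·5^2 + 2·5 + 1 = 6311; next = 6310

93396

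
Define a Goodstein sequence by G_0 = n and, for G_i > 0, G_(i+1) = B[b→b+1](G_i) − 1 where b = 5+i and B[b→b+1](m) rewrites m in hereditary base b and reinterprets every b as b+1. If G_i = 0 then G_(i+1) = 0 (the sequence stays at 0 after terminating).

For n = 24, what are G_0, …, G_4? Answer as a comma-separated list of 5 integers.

G_0=24  [base 5] 4·5 + 4  →[5↦6]→  4·6 + 4 = 28  −1 ⇒ G_1=27
G_1=27  [base 6] 4·6 + 3  →[6↦7]→  4·7 + 3 = 31  −1 ⇒ G_2=30
G_2=30  [base 7] 4·7 + 2  →[7↦8]→  4·8 + 2 = 34  −1 ⇒ G_3=33
G_3=33  [base 8] 4·8 + 1  →[8↦9]→  4·9 + 1 = 37  −1 ⇒ G_4=36

24, 27, 30, 33, 36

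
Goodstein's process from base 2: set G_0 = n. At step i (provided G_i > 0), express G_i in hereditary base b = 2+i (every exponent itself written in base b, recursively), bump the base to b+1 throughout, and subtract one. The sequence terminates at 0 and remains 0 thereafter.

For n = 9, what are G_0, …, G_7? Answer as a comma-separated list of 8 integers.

9, 81, 1023, 9842, 140743, 2471826, 50333399, 1162263921

(0) 9|_2 = 2^(2 + 1) + 1 ↦ 3^(3 + 1) + 1|_3 = 82 ⇒ 81
(1) 81|_3 = 3^(3 + 1) ↦ 4^(4 + 1)|_4 = 1024 ⇒ 1023
(2) 1023|_4 = 3·4^4 + 3·4^3 + 3·4^2 + 3·4 + 3 ↦ 3·5^5 + 3·5^3 + 3·5^2 + 3·5 + 3|_5 = 9843 ⇒ 9842
(3) 9842|_5 = 3·5^5 + 3·5^3 + 3·5^2 + 3·5 + 2 ↦ 3·6^6 + 3·6^3 + 3·6^2 + 3·6 + 2|_6 = 140744 ⇒ 140743
(4) 140743|_6 = 3·6^6 + 3·6^3 + 3·6^2 + 3·6 + 1 ↦ 3·7^7 + 3·7^3 + 3·7^2 + 3·7 + 1|_7 = 2471827 ⇒ 2471826
(5) 2471826|_7 = 3·7^7 + 3·7^3 + 3·7^2 + 3·7 ↦ 3·8^8 + 3·8^3 + 3·8^2 + 3·8|_8 = 50333400 ⇒ 50333399
(6) 50333399|_8 = 3·8^8 + 3·8^3 + 3·8^2 + 2·8 + 7 ↦ 3·9^9 + 3·9^3 + 3·9^2 + 2·9 + 7|_9 = 1162263922 ⇒ 1162263921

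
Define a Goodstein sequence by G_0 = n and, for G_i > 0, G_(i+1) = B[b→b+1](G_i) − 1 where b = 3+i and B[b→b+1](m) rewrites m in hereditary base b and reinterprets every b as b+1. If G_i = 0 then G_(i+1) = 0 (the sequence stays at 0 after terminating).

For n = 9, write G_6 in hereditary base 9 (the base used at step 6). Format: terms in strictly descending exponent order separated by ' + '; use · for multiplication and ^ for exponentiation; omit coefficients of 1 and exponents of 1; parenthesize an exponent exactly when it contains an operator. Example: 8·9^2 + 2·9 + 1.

2·9 + 6

base 3: 9 = 3^2; at 4: 4^2 = 16; next = 15
base 4: 15 = 3·4 + 3; at 5: 3·5 + 3 = 18; next = 17
base 5: 17 = 3·5 + 2; at 6: 3·6 + 2 = 20; next = 19
base 6: 19 = 3·6 + 1; at 7: 3·7 + 1 = 22; next = 21
base 7: 21 = 3·7; at 8: 3·8 = 24; next = 23
base 8: 23 = 2·8 + 7; at 9: 2·9 + 7 = 25; next = 24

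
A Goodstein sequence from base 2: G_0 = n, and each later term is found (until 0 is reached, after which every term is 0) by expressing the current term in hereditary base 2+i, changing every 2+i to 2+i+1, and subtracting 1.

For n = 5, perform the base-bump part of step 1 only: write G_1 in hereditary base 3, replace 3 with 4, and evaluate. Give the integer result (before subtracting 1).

256

5 —HB2→ 2^2 + 1 —bump→ 3^3 + 1 = 28 —(−1)→ 27
27 —HB3→ 3^3 —bump→ 4^4 = 256 —(−1)→ 255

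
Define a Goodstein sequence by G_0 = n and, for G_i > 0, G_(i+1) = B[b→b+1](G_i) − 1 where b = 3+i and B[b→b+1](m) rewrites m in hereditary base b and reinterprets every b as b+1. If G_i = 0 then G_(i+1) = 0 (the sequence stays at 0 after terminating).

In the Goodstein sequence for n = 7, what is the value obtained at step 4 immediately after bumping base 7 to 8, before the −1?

10

G_0 = 7. HB_3(7) = 2·3 + 1. Bump = 9. G_1 = 8.
G_1 = 8. HB_4(8) = 2·4. Bump = 10. G_2 = 9.
G_2 = 9. HB_5(9) = 5 + 4. Bump = 10. G_3 = 9.
G_3 = 9. HB_6(9) = 6 + 3. Bump = 10. G_4 = 9.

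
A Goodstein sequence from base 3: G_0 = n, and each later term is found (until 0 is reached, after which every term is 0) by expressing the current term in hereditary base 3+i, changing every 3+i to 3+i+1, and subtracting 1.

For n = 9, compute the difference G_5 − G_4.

9 —HB3→ 3^2 —bump→ 4^2 = 16 —(−1)→ 15
15 —HB4→ 3·4 + 3 —bump→ 3·5 + 3 = 18 —(−1)→ 17
17 —HB5→ 3·5 + 2 —bump→ 3·6 + 2 = 20 —(−1)→ 19
19 —HB6→ 3·6 + 1 —bump→ 3·7 + 1 = 22 —(−1)→ 21
21 —HB7→ 3·7 —bump→ 3·8 = 24 —(−1)→ 23

2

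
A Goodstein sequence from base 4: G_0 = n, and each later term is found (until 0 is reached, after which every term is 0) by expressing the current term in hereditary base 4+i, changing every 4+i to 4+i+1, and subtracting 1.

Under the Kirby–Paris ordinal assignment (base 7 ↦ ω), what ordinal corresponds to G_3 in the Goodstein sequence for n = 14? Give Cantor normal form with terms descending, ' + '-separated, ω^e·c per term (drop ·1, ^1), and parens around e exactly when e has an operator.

step 0: 14 = 3·4 + 2; sub 5 for 4: 3·5 + 2; = 17; G_1 = 17−1 = 16
step 1: 16 = 3·5 + 1; sub 6 for 5: 3·6 + 1; = 19; G_2 = 19−1 = 18
step 2: 18 = 3·6; sub 7 for 6: 3·7; = 21; G_3 = 21−1 = 20

ω·2 + 6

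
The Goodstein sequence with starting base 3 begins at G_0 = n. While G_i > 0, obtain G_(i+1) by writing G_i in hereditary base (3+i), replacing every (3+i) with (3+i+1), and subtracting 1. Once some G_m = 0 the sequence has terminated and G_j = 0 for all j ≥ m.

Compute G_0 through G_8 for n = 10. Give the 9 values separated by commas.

10, 16, 24, 27, 30, 33, 36, 39, 41

step 0: 10 = 3^2 + 1; sub 4 for 3: 4^2 + 1; = 17; G_1 = 17−1 = 16
step 1: 16 = 4^2; sub 5 for 4: 5^2; = 25; G_2 = 25−1 = 24
step 2: 24 = 4·5 + 4; sub 6 for 5: 4·6 + 4; = 28; G_3 = 28−1 = 27
step 3: 27 = 4·6 + 3; sub 7 for 6: 4·7 + 3; = 31; G_4 = 31−1 = 30
step 4: 30 = 4·7 + 2; sub 8 for 7: 4·8 + 2; = 34; G_5 = 34−1 = 33
step 5: 33 = 4·8 + 1; sub 9 for 8: 4·9 + 1; = 37; G_6 = 37−1 = 36
step 6: 36 = 4·9; sub 10 for 9: 4·10; = 40; G_7 = 40−1 = 39
step 7: 39 = 3·10 + 9; sub 11 for 10: 3·11 + 9; = 42; G_8 = 42−1 = 41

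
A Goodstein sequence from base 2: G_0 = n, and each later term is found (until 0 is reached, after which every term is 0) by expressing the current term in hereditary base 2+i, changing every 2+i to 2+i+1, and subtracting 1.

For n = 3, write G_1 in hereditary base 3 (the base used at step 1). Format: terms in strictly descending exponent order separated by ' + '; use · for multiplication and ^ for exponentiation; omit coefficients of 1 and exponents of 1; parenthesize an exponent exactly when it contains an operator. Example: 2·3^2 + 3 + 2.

base 2: 3 = 2 + 1; at 3: 3 + 1 = 4; next = 3
base 3: 3 = 3; at 4: 4 = 4; next = 3

3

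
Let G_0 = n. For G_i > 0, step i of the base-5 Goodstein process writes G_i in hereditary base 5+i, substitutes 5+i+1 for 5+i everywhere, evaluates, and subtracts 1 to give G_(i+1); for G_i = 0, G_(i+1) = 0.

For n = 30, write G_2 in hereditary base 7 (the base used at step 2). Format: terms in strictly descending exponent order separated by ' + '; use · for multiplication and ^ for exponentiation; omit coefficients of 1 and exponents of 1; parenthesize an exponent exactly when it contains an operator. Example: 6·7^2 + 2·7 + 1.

i=0: 30 = 5^2 + 5 (b=5); 5→6: 6^2 + 6 = 42; 42−1 = 41
i=1: 41 = 6^2 + 5 (b=6); 6→7: 7^2 + 5 = 54; 54−1 = 53
i=2: 53 = 7^2 + 4 (b=7); 7→8: 8^2 + 4 = 68; 68−1 = 67

7^2 + 4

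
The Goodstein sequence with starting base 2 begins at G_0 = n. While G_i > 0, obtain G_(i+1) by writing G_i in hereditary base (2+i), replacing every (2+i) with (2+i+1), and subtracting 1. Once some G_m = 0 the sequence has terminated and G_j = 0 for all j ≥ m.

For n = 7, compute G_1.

30

G_0=7  [base 2] 2^2 + 2 + 1  →[2↦3]→  3^3 + 3 + 1 = 31  −1 ⇒ G_1=30
G_1=30  [base 3] 3^3 + 3  →[3↦4]→  4^4 + 4 = 260  −1 ⇒ G_2=259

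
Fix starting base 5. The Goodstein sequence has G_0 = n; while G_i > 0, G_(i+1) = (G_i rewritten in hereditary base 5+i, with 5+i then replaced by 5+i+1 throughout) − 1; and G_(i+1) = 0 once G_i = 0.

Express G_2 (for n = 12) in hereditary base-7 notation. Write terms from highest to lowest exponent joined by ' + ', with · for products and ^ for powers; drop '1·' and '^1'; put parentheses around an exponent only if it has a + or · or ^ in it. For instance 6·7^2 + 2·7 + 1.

2·7

12 —HB5→ 2·5 + 2 —bump→ 2·6 + 2 = 14 —(−1)→ 13
13 —HB6→ 2·6 + 1 —bump→ 2·7 + 1 = 15 —(−1)→ 14
14 —HB7→ 2·7 —bump→ 2·8 = 16 —(−1)→ 15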